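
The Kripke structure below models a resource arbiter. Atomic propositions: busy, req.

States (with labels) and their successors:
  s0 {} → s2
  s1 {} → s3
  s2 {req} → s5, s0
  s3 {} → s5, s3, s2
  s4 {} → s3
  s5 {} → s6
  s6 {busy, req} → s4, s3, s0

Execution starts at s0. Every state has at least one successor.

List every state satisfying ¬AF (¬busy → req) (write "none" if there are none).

States satisfying ¬busy → req: {s2, s6}.
States satisfying AF (¬busy → req): {s0, s2, s5, s6}.
States satisfying ¬AF (¬busy → req): {s1, s3, s4}.

{s1, s3, s4}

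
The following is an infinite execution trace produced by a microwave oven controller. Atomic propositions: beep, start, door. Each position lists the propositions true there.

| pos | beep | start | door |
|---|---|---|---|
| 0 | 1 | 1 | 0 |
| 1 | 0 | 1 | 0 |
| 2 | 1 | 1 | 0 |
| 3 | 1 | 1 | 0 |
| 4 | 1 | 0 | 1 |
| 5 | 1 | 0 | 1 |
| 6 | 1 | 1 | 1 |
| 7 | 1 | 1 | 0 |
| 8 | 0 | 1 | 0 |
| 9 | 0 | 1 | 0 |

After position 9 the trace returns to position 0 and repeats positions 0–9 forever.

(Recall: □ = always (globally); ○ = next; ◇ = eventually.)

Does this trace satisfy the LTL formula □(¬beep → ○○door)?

Does not hold

¬beep → ○○door must hold at every position from 0 onward. It fails at position 1, so □(¬beep → ○○door) is false.
Positions where ¬beep holds: 1, 8, 9.
Check ○○door at each: 1→fails, 8→fails, 9→fails.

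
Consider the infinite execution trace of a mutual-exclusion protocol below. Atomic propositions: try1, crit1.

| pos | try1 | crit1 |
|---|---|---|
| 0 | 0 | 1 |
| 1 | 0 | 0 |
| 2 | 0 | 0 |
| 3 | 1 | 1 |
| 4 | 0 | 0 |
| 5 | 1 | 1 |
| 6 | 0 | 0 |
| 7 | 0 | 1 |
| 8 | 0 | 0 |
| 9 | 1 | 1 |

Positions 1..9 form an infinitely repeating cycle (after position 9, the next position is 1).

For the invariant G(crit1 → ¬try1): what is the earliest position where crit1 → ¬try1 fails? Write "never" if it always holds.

3

Check crit1 → ¬try1 at each position in order: 0 ✓, 1 ✓, 2 ✓.
At position 3 the labels are {crit1, try1}, so crit1 → ¬try1 is false there. This is the first violation.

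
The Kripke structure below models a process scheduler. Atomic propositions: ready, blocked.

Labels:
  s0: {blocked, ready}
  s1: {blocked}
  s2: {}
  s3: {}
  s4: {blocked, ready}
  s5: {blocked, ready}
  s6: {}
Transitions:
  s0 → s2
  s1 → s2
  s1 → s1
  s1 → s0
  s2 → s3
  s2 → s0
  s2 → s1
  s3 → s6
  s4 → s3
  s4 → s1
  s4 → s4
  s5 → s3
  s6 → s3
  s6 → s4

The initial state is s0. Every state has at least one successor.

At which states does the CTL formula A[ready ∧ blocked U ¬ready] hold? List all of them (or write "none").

States satisfying ready ∧ blocked: {s0, s4, s5}.
States satisfying ¬ready: {s1, s2, s3, s6}.
States satisfying A[ready ∧ blocked U ¬ready]: {s0, s1, s2, s3, s5, s6}.

{s0, s1, s2, s3, s5, s6}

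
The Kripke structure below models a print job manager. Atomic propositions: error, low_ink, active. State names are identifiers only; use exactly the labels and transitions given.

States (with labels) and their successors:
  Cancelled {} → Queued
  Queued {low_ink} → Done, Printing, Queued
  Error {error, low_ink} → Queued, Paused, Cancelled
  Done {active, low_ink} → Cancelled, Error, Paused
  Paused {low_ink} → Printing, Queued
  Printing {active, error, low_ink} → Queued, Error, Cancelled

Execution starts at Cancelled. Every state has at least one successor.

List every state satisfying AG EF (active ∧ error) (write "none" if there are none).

{Cancelled, Queued, Error, Done, Paused, Printing}

States satisfying EF (active ∧ error): {Cancelled, Queued, Error, Done, Paused, Printing}.
States satisfying AG EF (active ∧ error): {Cancelled, Queued, Error, Done, Paused, Printing}.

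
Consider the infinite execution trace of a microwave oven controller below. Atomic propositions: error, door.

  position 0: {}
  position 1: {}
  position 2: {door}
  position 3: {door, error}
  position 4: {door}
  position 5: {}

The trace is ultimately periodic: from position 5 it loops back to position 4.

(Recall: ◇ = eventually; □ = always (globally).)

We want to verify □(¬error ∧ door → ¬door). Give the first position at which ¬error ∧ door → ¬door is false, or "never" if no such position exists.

2

Check ¬error ∧ door → ¬door at each position in order: 0 ✓, 1 ✓.
At position 2 the labels are {door}, so ¬error ∧ door → ¬door is false there. This is the first violation.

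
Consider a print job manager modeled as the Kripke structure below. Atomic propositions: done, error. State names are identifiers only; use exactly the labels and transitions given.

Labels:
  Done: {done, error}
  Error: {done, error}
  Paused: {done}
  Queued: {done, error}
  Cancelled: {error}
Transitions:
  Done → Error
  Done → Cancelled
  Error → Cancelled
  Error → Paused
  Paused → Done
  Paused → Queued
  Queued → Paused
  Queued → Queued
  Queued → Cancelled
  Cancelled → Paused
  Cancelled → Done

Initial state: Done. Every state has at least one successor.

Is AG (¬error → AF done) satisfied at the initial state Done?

States satisfying ¬error → AF done: {Done, Error, Paused, Queued, Cancelled}.
States satisfying AG (¬error → AF done): {Done, Error, Paused, Queued, Cancelled}.
Every state reachable from Done satisfies ¬error → AF done.
Done ∈ Sat(AG (¬error → AF done)).

Satisfied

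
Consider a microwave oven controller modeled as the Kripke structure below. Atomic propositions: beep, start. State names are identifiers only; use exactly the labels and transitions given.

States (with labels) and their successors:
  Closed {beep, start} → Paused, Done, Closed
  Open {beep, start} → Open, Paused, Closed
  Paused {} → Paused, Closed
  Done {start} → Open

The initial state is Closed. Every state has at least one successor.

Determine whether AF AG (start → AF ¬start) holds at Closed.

States satisfying AG (start → AF ¬start): ∅.
States satisfying AF AG (start → AF ¬start): ∅.
There is a path from Closed along which AG (start → AF ¬start) never holds.
Closed ∉ Sat(AF AG (start → AF ¬start)).

Does not hold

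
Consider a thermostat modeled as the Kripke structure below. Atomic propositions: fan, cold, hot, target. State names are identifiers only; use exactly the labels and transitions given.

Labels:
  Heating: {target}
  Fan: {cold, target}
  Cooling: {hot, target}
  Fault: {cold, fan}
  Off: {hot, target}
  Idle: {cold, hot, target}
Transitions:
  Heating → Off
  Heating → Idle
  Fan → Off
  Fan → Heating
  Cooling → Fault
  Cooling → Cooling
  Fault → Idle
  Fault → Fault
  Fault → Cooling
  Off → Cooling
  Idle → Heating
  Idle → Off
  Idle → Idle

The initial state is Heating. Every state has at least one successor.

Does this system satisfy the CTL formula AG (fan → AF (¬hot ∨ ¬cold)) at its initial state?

Holds

States satisfying fan → AF (¬hot ∨ ¬cold): {Heating, Fan, Cooling, Fault, Off, Idle}.
States satisfying AG (fan → AF (¬hot ∨ ¬cold)): {Heating, Fan, Cooling, Fault, Off, Idle}.
Every state reachable from Heating satisfies fan → AF (¬hot ∨ ¬cold).
Heating ∈ Sat(AG (fan → AF (¬hot ∨ ¬cold))).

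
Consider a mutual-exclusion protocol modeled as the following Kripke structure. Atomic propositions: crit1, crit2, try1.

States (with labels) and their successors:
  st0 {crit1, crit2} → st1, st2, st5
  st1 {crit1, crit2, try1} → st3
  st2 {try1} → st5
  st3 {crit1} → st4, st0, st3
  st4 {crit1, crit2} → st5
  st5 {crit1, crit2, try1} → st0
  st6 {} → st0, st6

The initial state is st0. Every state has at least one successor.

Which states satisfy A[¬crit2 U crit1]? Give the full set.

{st0, st1, st2, st3, st4, st5}

States satisfying ¬crit2: {st2, st3, st6}.
States satisfying crit1: {st0, st1, st3, st4, st5}.
States satisfying A[¬crit2 U crit1]: {st0, st1, st2, st3, st4, st5}.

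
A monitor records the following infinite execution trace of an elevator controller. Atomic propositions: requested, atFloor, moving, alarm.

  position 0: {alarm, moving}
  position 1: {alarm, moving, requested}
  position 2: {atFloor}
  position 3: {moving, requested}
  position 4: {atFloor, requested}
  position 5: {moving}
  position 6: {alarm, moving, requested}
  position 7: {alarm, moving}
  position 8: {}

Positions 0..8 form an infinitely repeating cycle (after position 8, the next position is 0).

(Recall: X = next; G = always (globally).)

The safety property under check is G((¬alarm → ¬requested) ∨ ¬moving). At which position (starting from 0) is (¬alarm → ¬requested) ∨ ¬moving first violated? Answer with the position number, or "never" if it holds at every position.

3

Check (¬alarm → ¬requested) ∨ ¬moving at each position in order: 0 ✓, 1 ✓, 2 ✓.
At position 3 the labels are {moving, requested}, so (¬alarm → ¬requested) ∨ ¬moving is false there. This is the first violation.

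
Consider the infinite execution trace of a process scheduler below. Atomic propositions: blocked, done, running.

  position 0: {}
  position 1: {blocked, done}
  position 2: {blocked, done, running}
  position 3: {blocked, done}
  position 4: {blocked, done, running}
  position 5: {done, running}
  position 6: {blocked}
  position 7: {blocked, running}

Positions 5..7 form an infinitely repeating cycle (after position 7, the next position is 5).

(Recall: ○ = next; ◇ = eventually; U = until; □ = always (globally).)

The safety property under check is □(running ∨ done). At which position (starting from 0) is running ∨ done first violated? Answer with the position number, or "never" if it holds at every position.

At position 0 the labels are {}, so running ∨ done is false there. This is the first violation.

0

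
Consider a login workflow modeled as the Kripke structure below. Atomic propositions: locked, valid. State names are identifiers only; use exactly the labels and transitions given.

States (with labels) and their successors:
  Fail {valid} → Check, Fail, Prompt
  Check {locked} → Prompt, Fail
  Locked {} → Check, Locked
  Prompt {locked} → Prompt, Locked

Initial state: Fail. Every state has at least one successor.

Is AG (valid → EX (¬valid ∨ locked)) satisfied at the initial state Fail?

Holds

States satisfying valid → EX (¬valid ∨ locked): {Fail, Check, Locked, Prompt}.
States satisfying AG (valid → EX (¬valid ∨ locked)): {Fail, Check, Locked, Prompt}.
Every state reachable from Fail satisfies valid → EX (¬valid ∨ locked).
Fail ∈ Sat(AG (valid → EX (¬valid ∨ locked))).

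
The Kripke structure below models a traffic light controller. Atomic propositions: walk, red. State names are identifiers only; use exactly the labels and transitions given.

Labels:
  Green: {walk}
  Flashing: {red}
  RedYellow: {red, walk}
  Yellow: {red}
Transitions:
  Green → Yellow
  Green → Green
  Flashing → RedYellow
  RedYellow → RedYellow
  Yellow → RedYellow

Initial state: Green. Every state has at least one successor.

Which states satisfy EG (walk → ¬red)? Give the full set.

States satisfying walk → ¬red: {Green, Flashing, Yellow}.
States satisfying EG (walk → ¬red): {Green}.

{Green}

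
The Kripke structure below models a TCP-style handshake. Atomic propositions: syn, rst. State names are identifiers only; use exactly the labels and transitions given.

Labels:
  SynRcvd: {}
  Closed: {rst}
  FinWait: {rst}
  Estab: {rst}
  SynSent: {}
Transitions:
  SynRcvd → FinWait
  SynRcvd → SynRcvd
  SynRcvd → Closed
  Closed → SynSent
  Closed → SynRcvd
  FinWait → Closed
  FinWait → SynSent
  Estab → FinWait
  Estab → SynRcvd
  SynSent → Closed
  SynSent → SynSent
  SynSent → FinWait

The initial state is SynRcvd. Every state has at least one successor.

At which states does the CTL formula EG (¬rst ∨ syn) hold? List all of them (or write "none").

{SynRcvd, SynSent}

States satisfying ¬rst ∨ syn: {SynRcvd, SynSent}.
States satisfying EG (¬rst ∨ syn): {SynRcvd, SynSent}.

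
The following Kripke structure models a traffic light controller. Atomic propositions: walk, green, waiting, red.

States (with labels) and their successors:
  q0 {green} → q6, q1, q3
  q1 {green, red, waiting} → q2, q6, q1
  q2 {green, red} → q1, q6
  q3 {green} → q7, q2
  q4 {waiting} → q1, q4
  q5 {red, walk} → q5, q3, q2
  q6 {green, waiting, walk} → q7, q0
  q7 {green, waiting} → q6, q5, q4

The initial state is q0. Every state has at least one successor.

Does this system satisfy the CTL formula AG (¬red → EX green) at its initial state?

Yes

States satisfying ¬red → EX green: {q0, q1, q2, q3, q4, q5, q6, q7}.
States satisfying AG (¬red → EX green): {q0, q1, q2, q3, q4, q5, q6, q7}.
Every state reachable from q0 satisfies ¬red → EX green.
q0 ∈ Sat(AG (¬red → EX green)).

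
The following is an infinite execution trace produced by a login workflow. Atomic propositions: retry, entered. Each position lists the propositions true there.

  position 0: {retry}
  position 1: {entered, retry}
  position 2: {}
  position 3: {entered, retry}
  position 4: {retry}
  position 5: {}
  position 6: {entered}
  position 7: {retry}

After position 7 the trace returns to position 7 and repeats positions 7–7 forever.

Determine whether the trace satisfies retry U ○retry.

Walking from position 0: ○retry first holds at position 0, and retry holds at every earlier position along the way, so retry U ○retry holds.

Satisfied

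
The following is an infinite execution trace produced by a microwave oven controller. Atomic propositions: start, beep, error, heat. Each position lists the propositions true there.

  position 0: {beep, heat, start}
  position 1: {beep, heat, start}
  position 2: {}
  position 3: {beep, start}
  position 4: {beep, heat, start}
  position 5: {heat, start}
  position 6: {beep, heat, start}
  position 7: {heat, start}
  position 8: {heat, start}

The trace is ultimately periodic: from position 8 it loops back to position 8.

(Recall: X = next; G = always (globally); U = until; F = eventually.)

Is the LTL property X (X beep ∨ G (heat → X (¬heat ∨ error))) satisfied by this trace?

No

The position after 0 is 1; X beep ∨ G (heat → X (¬heat ∨ error)) is false there.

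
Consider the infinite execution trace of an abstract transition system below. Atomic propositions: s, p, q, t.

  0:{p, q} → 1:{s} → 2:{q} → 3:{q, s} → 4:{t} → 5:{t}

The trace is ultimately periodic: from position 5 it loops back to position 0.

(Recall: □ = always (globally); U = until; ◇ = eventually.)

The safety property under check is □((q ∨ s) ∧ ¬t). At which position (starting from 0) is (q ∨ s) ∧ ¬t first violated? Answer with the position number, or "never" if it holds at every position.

Check (q ∨ s) ∧ ¬t at each position in order: 0 ✓, 1 ✓, 2 ✓, 3 ✓.
At position 4 the labels are {t}, so (q ∨ s) ∧ ¬t is false there. This is the first violation.

4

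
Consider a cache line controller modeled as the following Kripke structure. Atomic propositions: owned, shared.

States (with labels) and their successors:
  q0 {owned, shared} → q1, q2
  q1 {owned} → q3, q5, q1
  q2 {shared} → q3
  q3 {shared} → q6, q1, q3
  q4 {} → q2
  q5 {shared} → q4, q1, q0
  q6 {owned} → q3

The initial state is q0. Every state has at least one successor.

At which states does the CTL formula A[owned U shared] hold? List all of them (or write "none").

{q0, q2, q3, q5, q6}

States satisfying owned: {q0, q1, q6}.
States satisfying shared: {q0, q2, q3, q5}.
States satisfying A[owned U shared]: {q0, q2, q3, q5, q6}.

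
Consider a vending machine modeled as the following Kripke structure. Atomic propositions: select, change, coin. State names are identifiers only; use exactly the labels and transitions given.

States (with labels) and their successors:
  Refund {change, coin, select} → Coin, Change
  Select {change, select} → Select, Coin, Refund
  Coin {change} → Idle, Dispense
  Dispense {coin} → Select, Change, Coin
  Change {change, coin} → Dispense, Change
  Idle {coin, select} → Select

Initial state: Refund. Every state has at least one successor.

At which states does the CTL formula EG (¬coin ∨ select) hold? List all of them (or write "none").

{Refund, Select, Coin, Idle}

States satisfying ¬coin ∨ select: {Refund, Select, Coin, Idle}.
States satisfying EG (¬coin ∨ select): {Refund, Select, Coin, Idle}.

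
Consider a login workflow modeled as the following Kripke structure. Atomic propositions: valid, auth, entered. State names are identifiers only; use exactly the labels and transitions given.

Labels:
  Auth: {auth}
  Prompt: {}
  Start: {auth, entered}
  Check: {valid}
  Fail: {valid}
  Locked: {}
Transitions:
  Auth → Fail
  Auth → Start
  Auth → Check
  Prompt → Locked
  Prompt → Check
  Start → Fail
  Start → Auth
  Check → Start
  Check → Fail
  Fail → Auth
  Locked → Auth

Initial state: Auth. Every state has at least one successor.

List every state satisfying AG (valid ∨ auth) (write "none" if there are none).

{Auth, Start, Check, Fail}

States satisfying valid ∨ auth: {Auth, Start, Check, Fail}.
States satisfying AG (valid ∨ auth): {Auth, Start, Check, Fail}.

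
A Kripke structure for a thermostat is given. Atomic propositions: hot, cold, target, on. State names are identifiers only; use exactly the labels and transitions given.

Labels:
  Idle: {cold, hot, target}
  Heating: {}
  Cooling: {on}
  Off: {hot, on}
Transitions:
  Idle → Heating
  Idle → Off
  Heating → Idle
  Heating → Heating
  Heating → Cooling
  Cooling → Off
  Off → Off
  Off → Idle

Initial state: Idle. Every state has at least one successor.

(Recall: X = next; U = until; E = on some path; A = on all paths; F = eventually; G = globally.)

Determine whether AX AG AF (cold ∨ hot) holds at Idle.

Violated

States satisfying AG AF (cold ∨ hot): ∅.
States satisfying AX AG AF (cold ∨ hot): ∅.
Idle ∉ Sat(AX AG AF (cold ∨ hot)).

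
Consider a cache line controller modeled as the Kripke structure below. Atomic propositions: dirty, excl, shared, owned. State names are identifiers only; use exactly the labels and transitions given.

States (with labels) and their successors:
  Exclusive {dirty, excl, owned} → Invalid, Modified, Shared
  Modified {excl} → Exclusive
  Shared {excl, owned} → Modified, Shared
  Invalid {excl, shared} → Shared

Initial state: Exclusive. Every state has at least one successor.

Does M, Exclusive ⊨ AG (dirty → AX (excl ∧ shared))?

States satisfying dirty → AX (excl ∧ shared): {Modified, Shared, Invalid}.
States satisfying AG (dirty → AX (excl ∧ shared)): ∅.
Exclusive is reachable from Exclusive and violates dirty → AX (excl ∧ shared), so AG fails at Exclusive.
Exclusive ∉ Sat(AG (dirty → AX (excl ∧ shared))).

Violated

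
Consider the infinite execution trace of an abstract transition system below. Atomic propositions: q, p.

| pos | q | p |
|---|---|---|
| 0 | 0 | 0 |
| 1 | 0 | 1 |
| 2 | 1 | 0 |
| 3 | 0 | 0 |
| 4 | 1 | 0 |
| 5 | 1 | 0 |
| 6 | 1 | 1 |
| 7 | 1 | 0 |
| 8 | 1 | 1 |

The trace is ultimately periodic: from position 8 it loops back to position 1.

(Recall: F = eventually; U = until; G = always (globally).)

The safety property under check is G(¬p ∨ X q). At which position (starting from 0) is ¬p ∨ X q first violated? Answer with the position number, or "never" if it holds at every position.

Check ¬p ∨ X q at each position in order: 0 ✓, 1 ✓, 2 ✓, 3 ✓, 4 ✓, 5 ✓, 6 ✓, 7 ✓.
At position 8 the labels are {p, q} and the next position 1 has {p}, so ¬p ∨ X q is false there. This is the first violation.

8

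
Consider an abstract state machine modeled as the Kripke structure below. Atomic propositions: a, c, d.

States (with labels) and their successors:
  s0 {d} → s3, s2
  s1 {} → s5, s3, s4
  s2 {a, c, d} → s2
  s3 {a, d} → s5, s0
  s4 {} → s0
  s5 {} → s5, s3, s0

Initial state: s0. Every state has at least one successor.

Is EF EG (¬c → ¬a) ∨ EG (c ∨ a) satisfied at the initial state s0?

Satisfied

States satisfying EG (¬c → ¬a): {s0, s1, s2, s4, s5}.
States satisfying EF EG (¬c → ¬a): {s0, s1, s2, s3, s4, s5}.
States satisfying c ∨ a: {s2, s3}.
States satisfying EG (c ∨ a): {s2}.
States satisfying EF EG (¬c → ¬a) ∨ EG (c ∨ a): {s0, s1, s2, s3, s4, s5}.
s0 ∈ Sat(EF EG (¬c → ¬a) ∨ EG (c ∨ a)).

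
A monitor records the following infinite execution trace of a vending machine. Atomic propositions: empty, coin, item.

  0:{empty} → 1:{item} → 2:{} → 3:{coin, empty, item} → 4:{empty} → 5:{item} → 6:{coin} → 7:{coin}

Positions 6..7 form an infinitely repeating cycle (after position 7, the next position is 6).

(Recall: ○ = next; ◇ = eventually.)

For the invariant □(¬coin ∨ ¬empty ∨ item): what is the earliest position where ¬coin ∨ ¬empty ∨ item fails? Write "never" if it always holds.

never

¬coin ∨ ¬empty ∨ item holds at every position 0..7, and those are all the positions the trace ever visits, so the invariant □(¬coin ∨ ¬empty ∨ item) is never violated.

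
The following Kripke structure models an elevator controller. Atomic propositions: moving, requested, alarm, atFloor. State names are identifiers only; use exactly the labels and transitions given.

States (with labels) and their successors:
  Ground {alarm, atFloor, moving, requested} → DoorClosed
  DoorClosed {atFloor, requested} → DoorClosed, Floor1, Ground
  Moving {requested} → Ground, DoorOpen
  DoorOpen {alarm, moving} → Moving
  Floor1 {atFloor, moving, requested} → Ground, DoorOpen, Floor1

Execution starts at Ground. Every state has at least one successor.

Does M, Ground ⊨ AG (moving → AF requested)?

Yes

States satisfying moving → AF requested: {Ground, DoorClosed, Moving, DoorOpen, Floor1}.
States satisfying AG (moving → AF requested): {Ground, DoorClosed, Moving, DoorOpen, Floor1}.
Every state reachable from Ground satisfies moving → AF requested.
Ground ∈ Sat(AG (moving → AF requested)).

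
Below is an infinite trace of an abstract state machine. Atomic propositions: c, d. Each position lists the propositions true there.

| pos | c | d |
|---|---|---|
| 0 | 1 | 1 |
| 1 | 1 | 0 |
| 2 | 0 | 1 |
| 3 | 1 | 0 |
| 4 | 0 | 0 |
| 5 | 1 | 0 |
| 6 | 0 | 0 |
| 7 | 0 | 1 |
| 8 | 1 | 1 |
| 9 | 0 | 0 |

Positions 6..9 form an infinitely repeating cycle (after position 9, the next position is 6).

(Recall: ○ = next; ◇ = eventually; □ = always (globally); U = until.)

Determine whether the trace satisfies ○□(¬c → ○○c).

The position after 0 is 1; □(¬c → ○○c) is false there.

No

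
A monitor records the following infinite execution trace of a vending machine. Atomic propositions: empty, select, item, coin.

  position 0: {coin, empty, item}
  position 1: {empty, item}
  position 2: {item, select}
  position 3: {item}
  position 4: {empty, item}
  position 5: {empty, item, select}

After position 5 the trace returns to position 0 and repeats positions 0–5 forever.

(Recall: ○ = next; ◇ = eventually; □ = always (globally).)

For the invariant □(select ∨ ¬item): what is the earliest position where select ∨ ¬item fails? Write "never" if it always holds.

At position 0 the labels are {coin, empty, item}, so select ∨ ¬item is false there. This is the first violation.

0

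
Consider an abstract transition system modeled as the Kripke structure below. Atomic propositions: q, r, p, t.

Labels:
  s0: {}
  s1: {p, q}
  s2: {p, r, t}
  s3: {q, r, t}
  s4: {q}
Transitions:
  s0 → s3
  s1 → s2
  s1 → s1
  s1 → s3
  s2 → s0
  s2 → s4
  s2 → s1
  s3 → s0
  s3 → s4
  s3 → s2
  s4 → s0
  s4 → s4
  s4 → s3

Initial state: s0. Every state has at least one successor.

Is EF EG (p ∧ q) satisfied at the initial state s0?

States satisfying EG (p ∧ q): {s1}.
States satisfying EF EG (p ∧ q): {s0, s1, s2, s3, s4}.
Some path from s0 reaches a state where EG (p ∧ q) holds.
s0 ∈ Sat(EF EG (p ∧ q)).

Holds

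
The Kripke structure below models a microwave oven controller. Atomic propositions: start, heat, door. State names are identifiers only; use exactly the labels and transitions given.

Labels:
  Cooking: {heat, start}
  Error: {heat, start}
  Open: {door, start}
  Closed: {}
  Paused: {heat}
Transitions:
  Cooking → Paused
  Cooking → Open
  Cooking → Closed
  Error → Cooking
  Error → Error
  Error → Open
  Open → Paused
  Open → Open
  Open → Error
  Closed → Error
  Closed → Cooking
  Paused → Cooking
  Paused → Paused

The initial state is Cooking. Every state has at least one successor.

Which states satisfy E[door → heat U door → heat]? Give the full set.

{Cooking, Error, Closed, Paused}

States satisfying door → heat: {Cooking, Error, Closed, Paused}.
States satisfying E[door → heat U door → heat]: {Cooking, Error, Closed, Paused}.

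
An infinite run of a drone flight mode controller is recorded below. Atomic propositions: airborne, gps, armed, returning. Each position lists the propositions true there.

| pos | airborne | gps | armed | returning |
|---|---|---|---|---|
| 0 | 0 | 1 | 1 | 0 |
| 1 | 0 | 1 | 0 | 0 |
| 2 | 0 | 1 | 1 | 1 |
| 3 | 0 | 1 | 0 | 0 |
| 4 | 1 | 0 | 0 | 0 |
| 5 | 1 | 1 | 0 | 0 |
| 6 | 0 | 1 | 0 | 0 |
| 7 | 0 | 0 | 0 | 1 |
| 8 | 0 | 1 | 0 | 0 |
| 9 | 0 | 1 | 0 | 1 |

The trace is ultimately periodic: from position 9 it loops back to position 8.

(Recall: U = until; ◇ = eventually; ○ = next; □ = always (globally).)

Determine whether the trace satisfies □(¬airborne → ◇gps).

¬airborne → ◇gps holds at every position 0..9, and those are all positions ever visited, so □(¬airborne → ◇gps) holds.
Positions where ¬airborne holds: 0, 1, 2, 3, 6, 7, 8, 9.
Check ◇gps at each: 0→ok, 1→ok, 2→ok, 3→ok, 6→ok, 7→ok, 8→ok, 9→ok.

Satisfied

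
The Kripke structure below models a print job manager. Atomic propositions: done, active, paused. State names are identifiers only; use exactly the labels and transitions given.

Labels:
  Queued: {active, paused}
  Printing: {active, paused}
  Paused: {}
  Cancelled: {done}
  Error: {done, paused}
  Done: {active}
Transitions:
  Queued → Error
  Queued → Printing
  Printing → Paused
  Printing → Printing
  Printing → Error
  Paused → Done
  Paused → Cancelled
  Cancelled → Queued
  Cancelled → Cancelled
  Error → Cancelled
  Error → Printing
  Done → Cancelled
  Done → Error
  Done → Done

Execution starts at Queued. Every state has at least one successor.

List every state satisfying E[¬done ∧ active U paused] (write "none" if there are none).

{Queued, Printing, Error, Done}

States satisfying ¬done ∧ active: {Queued, Printing, Done}.
States satisfying paused: {Queued, Printing, Error}.
States satisfying E[¬done ∧ active U paused]: {Queued, Printing, Error, Done}.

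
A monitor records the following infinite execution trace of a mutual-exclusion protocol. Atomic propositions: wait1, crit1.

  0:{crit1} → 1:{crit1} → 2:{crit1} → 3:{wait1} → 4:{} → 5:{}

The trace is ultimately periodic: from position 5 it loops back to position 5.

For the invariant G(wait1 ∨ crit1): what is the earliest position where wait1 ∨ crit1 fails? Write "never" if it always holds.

Check wait1 ∨ crit1 at each position in order: 0 ✓, 1 ✓, 2 ✓, 3 ✓.
At position 4 the labels are {}, so wait1 ∨ crit1 is false there. This is the first violation.

4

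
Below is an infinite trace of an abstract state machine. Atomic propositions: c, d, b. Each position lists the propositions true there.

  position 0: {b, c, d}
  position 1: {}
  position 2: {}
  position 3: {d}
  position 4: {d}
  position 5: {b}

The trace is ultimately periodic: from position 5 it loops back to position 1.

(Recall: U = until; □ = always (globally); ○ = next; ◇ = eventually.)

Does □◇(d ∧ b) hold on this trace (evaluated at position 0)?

Does not hold

◇(d ∧ b) must hold at every position from 0 onward. It fails at position 1, so □◇(d ∧ b) is false.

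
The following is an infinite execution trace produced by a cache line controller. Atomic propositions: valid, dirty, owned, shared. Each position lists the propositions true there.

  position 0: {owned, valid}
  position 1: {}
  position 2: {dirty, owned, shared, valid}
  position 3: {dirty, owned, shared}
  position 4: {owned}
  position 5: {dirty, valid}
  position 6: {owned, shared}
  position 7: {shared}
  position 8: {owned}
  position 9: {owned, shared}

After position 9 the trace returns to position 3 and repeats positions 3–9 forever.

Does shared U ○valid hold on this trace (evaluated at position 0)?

Does not hold

Walking from position 0: at position 0, ○valid has not yet held and shared fails, so shared U ○valid is false.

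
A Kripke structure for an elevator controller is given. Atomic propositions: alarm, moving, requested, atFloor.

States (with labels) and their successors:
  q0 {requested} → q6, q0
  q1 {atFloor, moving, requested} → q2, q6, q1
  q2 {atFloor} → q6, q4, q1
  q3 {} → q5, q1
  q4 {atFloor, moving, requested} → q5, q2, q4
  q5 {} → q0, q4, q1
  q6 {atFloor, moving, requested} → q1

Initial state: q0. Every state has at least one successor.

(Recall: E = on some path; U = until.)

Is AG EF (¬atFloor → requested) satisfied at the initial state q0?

Yes

States satisfying EF (¬atFloor → requested): {q0, q1, q2, q3, q4, q5, q6}.
States satisfying AG EF (¬atFloor → requested): {q0, q1, q2, q3, q4, q5, q6}.
Every state reachable from q0 satisfies EF (¬atFloor → requested).
q0 ∈ Sat(AG EF (¬atFloor → requested)).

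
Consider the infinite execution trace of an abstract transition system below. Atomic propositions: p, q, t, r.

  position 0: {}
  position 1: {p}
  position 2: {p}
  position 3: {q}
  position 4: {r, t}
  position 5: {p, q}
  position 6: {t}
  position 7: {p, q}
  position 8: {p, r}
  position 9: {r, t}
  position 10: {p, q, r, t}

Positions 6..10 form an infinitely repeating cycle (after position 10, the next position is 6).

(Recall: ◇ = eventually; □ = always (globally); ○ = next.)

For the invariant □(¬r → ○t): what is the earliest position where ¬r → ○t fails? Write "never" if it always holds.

0

At position 0 the labels are {} and the next position 1 has {p}, so ¬r → ○t is false there. This is the first violation.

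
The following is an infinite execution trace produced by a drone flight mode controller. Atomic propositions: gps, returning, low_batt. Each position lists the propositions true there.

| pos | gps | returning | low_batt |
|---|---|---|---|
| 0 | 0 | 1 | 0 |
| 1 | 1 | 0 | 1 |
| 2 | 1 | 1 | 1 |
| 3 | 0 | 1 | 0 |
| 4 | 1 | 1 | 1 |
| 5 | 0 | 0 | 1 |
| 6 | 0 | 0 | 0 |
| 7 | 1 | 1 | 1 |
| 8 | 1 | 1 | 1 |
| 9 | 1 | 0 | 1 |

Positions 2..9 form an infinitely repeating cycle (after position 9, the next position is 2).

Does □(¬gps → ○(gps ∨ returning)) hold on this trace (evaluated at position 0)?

Does not hold

¬gps → ○(gps ∨ returning) must hold at every position from 0 onward. It fails at position 5, so □(¬gps → ○(gps ∨ returning)) is false.
Positions where ¬gps holds: 0, 3, 5, 6.
Check ○(gps ∨ returning) at each: 0→ok, 3→ok, 5→fails, 6→ok.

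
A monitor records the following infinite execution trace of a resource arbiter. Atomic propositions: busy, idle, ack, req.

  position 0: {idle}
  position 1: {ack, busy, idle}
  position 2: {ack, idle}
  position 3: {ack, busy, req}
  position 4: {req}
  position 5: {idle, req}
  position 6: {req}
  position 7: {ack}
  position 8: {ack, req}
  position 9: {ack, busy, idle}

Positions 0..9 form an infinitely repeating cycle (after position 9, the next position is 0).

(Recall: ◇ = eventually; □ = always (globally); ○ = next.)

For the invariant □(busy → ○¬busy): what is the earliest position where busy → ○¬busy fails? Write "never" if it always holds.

never

busy → ○¬busy holds at every position 0..9, and those are all the positions the trace ever visits, so the invariant □(busy → ○¬busy) is never violated.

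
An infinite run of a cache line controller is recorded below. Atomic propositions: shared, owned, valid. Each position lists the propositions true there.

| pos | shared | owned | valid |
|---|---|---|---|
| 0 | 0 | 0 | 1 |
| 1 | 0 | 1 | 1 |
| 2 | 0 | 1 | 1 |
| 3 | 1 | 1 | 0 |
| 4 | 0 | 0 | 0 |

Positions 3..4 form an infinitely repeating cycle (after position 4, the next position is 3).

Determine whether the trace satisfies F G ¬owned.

G ¬owned is false at every position 0..4, so it never becomes true and F G ¬owned fails.

Does not hold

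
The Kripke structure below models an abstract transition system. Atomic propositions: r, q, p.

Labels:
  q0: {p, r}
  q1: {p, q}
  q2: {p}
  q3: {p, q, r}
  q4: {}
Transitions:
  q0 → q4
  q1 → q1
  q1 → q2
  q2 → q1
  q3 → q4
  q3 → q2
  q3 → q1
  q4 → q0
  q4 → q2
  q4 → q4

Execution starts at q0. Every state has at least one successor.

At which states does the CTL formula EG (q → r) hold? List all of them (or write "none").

{q0, q3, q4}

States satisfying q → r: {q0, q2, q3, q4}.
States satisfying EG (q → r): {q0, q3, q4}.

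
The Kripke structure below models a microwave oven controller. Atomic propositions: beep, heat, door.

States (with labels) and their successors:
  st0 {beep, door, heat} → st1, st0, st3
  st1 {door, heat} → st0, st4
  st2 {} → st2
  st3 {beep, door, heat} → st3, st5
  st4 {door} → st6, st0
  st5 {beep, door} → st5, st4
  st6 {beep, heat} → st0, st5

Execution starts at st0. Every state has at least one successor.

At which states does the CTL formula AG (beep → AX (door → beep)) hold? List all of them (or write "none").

{st2}

States satisfying beep → AX (door → beep): {st1, st2, st3, st4, st6}.
States satisfying AG (beep → AX (door → beep)): {st2}.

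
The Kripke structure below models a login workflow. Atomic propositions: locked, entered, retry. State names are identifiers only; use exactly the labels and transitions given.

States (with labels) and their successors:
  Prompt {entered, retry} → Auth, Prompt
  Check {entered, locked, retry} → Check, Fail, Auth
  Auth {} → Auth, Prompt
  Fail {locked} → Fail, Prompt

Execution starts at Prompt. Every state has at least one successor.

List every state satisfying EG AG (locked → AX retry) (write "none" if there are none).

States satisfying AG (locked → AX retry): {Prompt, Auth}.
States satisfying EG AG (locked → AX retry): {Prompt, Auth}.

{Prompt, Auth}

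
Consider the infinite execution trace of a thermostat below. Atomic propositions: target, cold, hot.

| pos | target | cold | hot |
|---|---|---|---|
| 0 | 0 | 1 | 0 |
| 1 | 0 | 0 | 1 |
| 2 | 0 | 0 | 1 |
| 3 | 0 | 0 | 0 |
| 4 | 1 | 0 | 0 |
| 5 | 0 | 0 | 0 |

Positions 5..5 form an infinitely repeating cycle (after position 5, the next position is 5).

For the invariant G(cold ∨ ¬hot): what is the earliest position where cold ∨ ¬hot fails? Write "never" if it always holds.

1

Check cold ∨ ¬hot at each position in order: 0 ✓.
At position 1 the labels are {hot}, so cold ∨ ¬hot is false there. This is the first violation.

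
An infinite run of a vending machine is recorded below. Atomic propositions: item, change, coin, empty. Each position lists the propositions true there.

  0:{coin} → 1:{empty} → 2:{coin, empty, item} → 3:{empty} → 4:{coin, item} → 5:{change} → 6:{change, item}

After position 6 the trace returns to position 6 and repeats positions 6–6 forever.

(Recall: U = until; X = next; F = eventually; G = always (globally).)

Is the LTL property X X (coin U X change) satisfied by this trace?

Does not hold

The position after 0 is 1; X (coin U X change) is false there.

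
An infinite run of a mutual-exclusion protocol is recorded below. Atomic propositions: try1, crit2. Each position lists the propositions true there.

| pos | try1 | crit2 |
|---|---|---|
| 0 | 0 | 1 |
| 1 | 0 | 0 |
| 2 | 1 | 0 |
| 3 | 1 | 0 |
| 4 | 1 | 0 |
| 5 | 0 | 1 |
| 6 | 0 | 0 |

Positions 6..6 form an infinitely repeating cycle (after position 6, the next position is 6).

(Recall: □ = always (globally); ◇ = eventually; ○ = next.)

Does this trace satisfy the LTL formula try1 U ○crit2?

Walking from position 0: at position 0, ○crit2 has not yet held and try1 fails, so try1 U ○crit2 is false.

No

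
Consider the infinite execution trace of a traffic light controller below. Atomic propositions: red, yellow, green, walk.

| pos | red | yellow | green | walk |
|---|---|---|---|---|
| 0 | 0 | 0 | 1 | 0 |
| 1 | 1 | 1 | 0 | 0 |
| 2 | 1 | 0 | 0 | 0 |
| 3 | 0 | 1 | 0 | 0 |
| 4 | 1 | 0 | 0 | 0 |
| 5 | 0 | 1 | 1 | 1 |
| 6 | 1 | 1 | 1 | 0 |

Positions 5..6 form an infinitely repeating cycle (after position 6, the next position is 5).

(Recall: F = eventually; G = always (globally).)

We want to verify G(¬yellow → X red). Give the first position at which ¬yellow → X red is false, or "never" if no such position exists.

2

Check ¬yellow → X red at each position in order: 0 ✓, 1 ✓.
At position 2 the labels are {red} and the next position 3 has {yellow}, so ¬yellow → X red is false there. This is the first violation.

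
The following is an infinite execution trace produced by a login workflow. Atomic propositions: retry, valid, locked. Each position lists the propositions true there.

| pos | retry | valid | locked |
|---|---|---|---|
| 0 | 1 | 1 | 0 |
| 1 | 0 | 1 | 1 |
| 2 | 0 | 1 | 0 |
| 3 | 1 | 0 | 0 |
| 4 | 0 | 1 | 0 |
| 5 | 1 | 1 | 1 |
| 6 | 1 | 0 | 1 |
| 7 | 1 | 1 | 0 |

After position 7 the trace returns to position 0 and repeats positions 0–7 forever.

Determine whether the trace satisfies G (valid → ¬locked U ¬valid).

No

valid → ¬locked U ¬valid must hold at every position from 0 onward. It fails at position 0, so G (valid → ¬locked U ¬valid) is false.
Positions where valid holds: 0, 1, 2, 4, 5, 7.
Check ¬locked U ¬valid at each: 0→fails, 1→fails, 2→ok, 4→fails, 5→fails, 7→fails.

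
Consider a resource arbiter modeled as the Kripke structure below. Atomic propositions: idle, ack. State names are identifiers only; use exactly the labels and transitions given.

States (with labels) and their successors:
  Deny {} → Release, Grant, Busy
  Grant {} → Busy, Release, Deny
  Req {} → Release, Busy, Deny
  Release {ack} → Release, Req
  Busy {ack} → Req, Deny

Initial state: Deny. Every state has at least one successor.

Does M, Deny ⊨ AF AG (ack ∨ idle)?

States satisfying AG (ack ∨ idle): ∅.
States satisfying AF AG (ack ∨ idle): ∅.
There is a path from Deny along which AG (ack ∨ idle) never holds.
Deny ∉ Sat(AF AG (ack ∨ idle)).

Does not hold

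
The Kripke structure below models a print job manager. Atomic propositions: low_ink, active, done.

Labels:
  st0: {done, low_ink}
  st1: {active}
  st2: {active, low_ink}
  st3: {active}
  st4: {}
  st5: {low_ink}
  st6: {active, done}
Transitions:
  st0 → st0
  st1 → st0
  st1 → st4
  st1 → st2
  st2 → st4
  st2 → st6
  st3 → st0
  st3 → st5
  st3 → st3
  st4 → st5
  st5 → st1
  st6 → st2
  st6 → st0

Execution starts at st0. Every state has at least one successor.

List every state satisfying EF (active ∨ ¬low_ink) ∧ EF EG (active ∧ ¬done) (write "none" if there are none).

States satisfying active ∨ ¬low_ink: {st1, st2, st3, st4, st6}.
States satisfying EF (active ∨ ¬low_ink): {st1, st2, st3, st4, st5, st6}.
States satisfying EG (active ∧ ¬done): {st3}.
States satisfying EF EG (active ∧ ¬done): {st3}.
States satisfying EF (active ∨ ¬low_ink) ∧ EF EG (active ∧ ¬done): {st3}.

{st3}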